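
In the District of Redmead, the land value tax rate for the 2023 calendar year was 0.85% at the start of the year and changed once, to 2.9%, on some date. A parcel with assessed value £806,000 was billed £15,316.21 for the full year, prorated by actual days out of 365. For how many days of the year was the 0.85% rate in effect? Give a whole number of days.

Let d = days at the first rate; then 365 − d days at the second rate.
£806,000 × [0.85%·d + 2.9%·(365−d)] / 365 = £15,316.21
Solving gives d = 178, so the new rate took effect on June 28, 2023.

178 days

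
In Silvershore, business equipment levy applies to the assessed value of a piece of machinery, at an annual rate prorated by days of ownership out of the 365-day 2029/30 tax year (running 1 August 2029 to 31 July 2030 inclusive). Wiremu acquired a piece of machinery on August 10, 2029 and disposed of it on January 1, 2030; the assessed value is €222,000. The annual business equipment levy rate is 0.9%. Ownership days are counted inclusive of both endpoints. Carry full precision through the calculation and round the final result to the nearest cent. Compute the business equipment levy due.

€793.73

Days held (August 10, 2029 – January 1, 2030): 145 out of 365
Tax = €222,000 × 0.9% × 145/365 = €793.7260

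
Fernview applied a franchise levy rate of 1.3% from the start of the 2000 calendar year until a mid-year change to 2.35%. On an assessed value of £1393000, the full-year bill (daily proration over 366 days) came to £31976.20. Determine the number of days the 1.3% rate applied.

19 days

Let d = days at the first rate; then 366 − d days at the second rate.
£1393000 × [1.3%·d + 2.35%·(366−d)] / 366 = £31976.20
Solving gives d = 19, so the new rate took effect on 20 January 2000.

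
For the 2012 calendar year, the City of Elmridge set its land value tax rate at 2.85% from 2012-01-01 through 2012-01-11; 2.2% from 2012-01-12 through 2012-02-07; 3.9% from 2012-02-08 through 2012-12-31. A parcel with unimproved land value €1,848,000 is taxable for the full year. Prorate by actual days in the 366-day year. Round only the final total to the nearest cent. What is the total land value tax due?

2012-01-01 to 2012-01-11: 11 days at 2.85% → €1,848,000 × 2.85% × 11/366 = €1,582.9180
2012-01-12 to 2012-02-07: 27 days at 2.2% → €1,848,000 × 2.2% × 27/366 = €2,999.2131
2012-02-08 to 2012-12-31: 328 days at 3.9% → €1,848,000 × 3.9% × 328/366 = €64,589.1148
Total = €69,171.2459

€69,171.25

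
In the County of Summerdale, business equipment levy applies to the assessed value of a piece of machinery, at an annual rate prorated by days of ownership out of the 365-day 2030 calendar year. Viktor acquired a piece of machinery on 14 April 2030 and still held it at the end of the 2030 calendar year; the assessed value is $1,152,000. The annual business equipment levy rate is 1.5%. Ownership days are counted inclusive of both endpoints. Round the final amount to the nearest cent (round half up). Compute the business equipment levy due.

Days held (14 April – 31 December 2030): 262 out of 365
Tax = $1,152,000 × 1.5% × 262/365 = $12,403.7260

$12,403.73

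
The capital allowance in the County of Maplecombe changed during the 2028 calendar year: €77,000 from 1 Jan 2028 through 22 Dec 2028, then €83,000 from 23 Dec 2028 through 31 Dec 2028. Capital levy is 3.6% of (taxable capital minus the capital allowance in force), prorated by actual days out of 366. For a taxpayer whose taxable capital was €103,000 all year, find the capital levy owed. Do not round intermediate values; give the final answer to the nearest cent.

€930.69

1 Jan – 22 Dec 2028: 357 days, exemption €77,000 → (€103,000 − €77,000) × 3.6% × 357/366 = €912.9836
23 Dec – 31 Dec 2028: 9 days, exemption €83,000 → (€103,000 − €83,000) × 3.6% × 9/366 = €17.7049
Total = €930.6885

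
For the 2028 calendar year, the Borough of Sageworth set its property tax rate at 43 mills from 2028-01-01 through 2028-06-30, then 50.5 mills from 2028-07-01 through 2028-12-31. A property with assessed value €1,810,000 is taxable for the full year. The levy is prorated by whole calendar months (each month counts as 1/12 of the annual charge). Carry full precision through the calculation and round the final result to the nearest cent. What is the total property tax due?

€84,617.50

2028-01-01 to 2028-06-30: 6 months at 43 mills → €1,810,000 × 4.3% × 6/12 = €38,915.0000
2028-07-01 to 2028-12-31: 6 months at 50.5 mills → €1,810,000 × 5.05% × 6/12 = €45,702.5000
Total = €84,617.5000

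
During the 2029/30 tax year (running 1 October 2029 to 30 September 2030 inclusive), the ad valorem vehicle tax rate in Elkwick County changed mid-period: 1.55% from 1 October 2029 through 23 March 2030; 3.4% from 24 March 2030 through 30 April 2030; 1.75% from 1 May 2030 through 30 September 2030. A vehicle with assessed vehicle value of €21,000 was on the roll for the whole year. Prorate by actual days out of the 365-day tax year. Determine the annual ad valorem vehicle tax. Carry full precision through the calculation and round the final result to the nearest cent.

€383.55

1 October 2029 – 23 March 2030: 174 days at 1.55% → €21,000 × 1.55% × 174/365 = €155.1699
24 March – 30 April 2030: 38 days at 3.4% → €21,000 × 3.4% × 38/365 = €74.3342
1 May – 30 September 2030: 153 days at 1.75% → €21,000 × 1.75% × 153/365 = €154.0479
Total = €383.5521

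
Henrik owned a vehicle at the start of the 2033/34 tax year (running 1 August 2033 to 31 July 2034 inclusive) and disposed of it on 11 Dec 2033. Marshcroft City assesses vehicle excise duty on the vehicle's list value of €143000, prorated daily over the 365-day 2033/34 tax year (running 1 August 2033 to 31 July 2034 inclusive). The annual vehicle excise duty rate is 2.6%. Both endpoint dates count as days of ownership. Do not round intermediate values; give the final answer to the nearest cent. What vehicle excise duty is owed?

€1354.78

Days held (1 Aug – 11 Dec 2033): 133 out of 365
Tax = €143000 × 2.6% × 133/365 = €1354.7781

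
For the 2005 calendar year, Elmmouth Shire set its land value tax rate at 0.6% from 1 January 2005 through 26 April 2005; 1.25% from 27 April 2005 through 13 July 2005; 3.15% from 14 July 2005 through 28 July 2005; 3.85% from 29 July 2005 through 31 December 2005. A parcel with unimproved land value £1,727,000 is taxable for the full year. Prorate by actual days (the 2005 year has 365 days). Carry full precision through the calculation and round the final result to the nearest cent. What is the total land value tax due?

£38,559.42

1 January – 26 April 2005: 116 days at 0.6% → £1,727,000 × 0.6% × 116/365 = £3,293.1288
27 April – 13 July 2005: 78 days at 1.25% → £1,727,000 × 1.25% × 78/365 = £4,613.2192
14 July – 28 July 2005: 15 days at 3.15% → £1,727,000 × 3.15% × 15/365 = £2,235.6370
29 July – 31 December 2005: 156 days at 3.85% → £1,727,000 × 3.85% × 156/365 = £28,417.4301
Total = £38,559.4151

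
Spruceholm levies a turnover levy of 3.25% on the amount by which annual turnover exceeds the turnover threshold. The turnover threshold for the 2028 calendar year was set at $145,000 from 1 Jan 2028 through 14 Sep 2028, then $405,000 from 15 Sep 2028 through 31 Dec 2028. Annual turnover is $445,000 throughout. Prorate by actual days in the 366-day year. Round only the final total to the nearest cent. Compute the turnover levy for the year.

1 Jan – 14 Sep 2028: 258 days, exemption $145,000 → ($445,000 − $145,000) × 3.25% × 258/366 = $6,872.9508
15 Sep – 31 Dec 2028: 108 days, exemption $405,000 → ($445,000 − $405,000) × 3.25% × 108/366 = $383.6066
Total = $7,256.5574

$7,256.56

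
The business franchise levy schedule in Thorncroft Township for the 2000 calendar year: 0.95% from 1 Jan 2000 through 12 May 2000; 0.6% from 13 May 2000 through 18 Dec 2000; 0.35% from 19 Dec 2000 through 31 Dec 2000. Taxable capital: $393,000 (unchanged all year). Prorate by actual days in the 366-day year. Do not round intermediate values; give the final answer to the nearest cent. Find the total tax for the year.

1 Jan – 12 May 2000: 133 days at 0.95% → $393,000 × 0.95% × 133/366 = $1,356.7090
13 May – 18 Dec 2000: 220 days at 0.6% → $393,000 × 0.6% × 220/366 = $1,417.3770
19 Dec – 31 Dec 2000: 13 days at 0.35% → $393,000 × 0.35% × 13/366 = $48.8566
Total = $2,822.9426

$2,822.94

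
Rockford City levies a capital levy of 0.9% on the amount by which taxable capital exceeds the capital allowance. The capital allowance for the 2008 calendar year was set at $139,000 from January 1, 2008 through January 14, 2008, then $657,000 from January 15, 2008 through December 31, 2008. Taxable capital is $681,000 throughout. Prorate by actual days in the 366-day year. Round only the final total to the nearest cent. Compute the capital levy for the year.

$394.33

January 1 – January 14, 2008: 14 days, exemption $139,000 → ($681,000 − $139,000) × 0.9% × 14/366 = $186.5902
January 15 – December 31, 2008: 352 days, exemption $657,000 → ($681,000 − $657,000) × 0.9% × 352/366 = $207.7377
Total = $394.3279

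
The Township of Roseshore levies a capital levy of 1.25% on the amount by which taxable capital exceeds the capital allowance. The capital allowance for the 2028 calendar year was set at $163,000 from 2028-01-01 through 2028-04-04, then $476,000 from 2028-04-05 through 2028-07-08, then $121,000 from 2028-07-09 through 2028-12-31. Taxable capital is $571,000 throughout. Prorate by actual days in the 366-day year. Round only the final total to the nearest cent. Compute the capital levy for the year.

2028-01-01 to 2028-04-04: 95 days, exemption $163,000 → ($571,000 − $163,000) × 1.25% × 95/366 = $1,323.7705
2028-04-05 to 2028-07-08: 95 days, exemption $476,000 → ($571,000 − $476,000) × 1.25% × 95/366 = $308.2309
2028-07-09 to 2028-12-31: 176 days, exemption $121,000 → ($571,000 − $121,000) × 1.25% × 176/366 = $2,704.9180
Total = $4,336.9194

$4,336.92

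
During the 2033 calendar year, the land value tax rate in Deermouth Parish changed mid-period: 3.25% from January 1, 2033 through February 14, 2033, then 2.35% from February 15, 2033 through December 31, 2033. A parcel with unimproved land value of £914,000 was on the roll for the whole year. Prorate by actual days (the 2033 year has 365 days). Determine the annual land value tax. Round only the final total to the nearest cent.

£22,493.16

January 1 – February 14, 2033: 45 days at 3.25% → £914,000 × 3.25% × 45/365 = £3,662.2603
February 15 – December 31, 2033: 320 days at 2.35% → £914,000 × 2.35% × 320/365 = £18,830.9041
Total = £22,493.1644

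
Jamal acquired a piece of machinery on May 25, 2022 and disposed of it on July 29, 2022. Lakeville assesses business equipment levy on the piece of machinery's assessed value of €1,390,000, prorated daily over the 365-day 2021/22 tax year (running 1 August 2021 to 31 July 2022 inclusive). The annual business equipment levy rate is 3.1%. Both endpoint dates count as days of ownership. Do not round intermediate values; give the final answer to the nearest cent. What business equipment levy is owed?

€7,791.62

Days held (May 25 – July 29, 2022): 66 out of 365
Tax = €1,390,000 × 3.1% × 66/365 = €7,791.6164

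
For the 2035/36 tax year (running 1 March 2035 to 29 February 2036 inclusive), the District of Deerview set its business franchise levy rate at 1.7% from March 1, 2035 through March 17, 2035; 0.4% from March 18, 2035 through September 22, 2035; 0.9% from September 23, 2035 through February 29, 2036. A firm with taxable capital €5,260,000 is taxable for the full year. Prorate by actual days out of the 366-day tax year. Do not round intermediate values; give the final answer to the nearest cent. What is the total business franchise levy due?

€35,713.39

March 1 – March 17, 2035: 17 days at 1.7% → €5,260,000 × 1.7% × 17/366 = €4,153.3880
March 18 – September 22, 2035: 189 days at 0.4% → €5,260,000 × 0.4% × 189/366 = €10,864.9180
September 23, 2035 – February 29, 2036: 160 days at 0.9% → €5,260,000 × 0.9% × 160/366 = €20,695.0820
Total = €35,713.3880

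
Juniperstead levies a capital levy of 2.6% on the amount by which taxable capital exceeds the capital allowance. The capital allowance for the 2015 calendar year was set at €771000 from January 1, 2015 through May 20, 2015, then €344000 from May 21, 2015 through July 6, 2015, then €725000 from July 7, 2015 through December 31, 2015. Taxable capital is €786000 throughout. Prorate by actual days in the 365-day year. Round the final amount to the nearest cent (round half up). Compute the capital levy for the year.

January 1 – May 20, 2015: 140 days, exemption €771000 → (€786000 − €771000) × 2.6% × 140/365 = €149.5890
May 21 – July 6, 2015: 47 days, exemption €344000 → (€786000 − €344000) × 2.6% × 47/365 = €1479.7918
July 7 – December 31, 2015: 178 days, exemption €725000 → (€786000 − €725000) × 2.6% × 178/365 = €773.4466
Total = €2402.8274

€2402.83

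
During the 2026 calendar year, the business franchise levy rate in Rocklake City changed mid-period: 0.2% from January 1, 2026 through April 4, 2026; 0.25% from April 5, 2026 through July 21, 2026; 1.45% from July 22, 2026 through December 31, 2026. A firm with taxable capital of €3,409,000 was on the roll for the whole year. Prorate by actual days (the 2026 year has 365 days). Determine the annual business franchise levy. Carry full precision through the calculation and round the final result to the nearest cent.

January 1 – April 4, 2026: 94 days at 0.2% → €3,409,000 × 0.2% × 94/365 = €1,755.8685
April 5 – July 21, 2026: 108 days at 0.25% → €3,409,000 × 0.25% × 108/365 = €2,521.7260
July 22 – December 31, 2026: 163 days at 1.45% → €3,409,000 × 1.45% × 163/365 = €22,074.4425
Total = €26,352.0370

€26,352.04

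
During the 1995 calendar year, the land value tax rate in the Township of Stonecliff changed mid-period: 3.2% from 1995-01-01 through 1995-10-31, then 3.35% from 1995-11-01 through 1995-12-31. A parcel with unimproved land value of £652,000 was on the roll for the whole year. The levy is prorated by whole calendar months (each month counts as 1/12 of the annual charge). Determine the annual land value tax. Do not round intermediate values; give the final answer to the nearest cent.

£21,027.00

1995-01-01 to 1995-10-31: 10 months at 3.2% → £652,000 × 3.2% × 10/12 = £17,386.6667
1995-11-01 to 1995-12-31: 2 months at 3.35% → £652,000 × 3.35% × 2/12 = £3,640.3333
Total = £21,027.0000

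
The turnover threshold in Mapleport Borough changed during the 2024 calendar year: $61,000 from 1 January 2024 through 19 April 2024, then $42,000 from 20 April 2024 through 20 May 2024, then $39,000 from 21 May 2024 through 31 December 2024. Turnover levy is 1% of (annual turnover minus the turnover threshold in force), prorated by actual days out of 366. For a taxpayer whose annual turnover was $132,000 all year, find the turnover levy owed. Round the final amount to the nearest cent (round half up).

$861.34

1 January – 19 April 2024: 110 days, exemption $61,000 → ($132,000 − $61,000) × 1% × 110/366 = $213.3880
20 April – 20 May 2024: 31 days, exemption $42,000 → ($132,000 − $42,000) × 1% × 31/366 = $76.2295
21 May – 31 December 2024: 225 days, exemption $39,000 → ($132,000 − $39,000) × 1% × 225/366 = $571.7213
Total = $861.3388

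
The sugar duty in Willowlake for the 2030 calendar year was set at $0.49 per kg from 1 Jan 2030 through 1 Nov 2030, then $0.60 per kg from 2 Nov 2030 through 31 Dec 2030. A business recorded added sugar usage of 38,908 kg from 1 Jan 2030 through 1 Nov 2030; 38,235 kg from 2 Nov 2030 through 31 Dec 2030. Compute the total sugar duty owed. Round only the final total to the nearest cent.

1 Jan – 1 Nov 2030: 38,908 kg at $0.49/kg → $19064.92
2 Nov – 31 Dec 2030: 38,235 kg at $0.60/kg → $22941.00

$42005.92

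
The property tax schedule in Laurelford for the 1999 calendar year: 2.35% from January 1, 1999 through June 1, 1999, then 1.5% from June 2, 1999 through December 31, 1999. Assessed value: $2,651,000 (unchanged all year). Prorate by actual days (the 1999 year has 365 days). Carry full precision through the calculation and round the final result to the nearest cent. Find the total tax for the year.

$49,148.81

January 1 – June 1, 1999: 152 days at 2.35% → $2,651,000 × 2.35% × 152/365 = $25,943.4849
June 2 – December 31, 1999: 213 days at 1.5% → $2,651,000 × 1.5% × 213/365 = $23,205.3288
Total = $49,148.8137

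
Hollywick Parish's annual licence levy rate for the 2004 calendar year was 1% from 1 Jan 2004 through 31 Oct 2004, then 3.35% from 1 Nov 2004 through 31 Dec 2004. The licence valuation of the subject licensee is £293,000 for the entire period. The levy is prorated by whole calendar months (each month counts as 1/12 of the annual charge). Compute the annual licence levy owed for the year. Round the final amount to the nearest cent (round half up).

£4,077.58

1 Jan – 31 Oct 2004: 10 months at 1% → £293,000 × 1% × 10/12 = £2,441.6667
1 Nov – 31 Dec 2004: 2 months at 3.35% → £293,000 × 3.35% × 2/12 = £1,635.9167
Total = £4,077.5833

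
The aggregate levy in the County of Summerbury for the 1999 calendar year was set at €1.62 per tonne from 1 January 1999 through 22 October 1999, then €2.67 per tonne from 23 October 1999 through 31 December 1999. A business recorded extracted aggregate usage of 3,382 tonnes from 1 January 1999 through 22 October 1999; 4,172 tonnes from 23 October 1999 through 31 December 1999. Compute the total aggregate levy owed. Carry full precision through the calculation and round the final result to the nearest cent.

€16,618.08

1 January – 22 October 1999: 3,382 tonnes at €1.62/tonne → €5,478.84
23 October – 31 December 1999: 4,172 tonnes at €2.67/tonne → €11,139.24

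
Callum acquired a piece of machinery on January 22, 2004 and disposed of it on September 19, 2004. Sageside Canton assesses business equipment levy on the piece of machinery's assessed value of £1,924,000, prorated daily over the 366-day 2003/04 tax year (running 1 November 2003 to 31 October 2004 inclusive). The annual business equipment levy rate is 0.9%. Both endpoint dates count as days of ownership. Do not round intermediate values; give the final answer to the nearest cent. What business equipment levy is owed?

Days held (January 22 – September 19, 2004): 242 out of 366
Tax = £1,924,000 × 0.9% × 242/366 = £11,449.3770

£11,449.38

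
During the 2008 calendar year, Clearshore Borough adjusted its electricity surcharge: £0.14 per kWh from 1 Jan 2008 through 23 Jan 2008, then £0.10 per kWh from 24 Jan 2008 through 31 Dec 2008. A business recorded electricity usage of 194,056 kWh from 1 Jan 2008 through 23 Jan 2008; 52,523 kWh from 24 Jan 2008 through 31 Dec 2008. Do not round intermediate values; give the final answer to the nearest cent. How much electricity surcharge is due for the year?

1 Jan – 23 Jan 2008: 194,056 kWh at £0.14/kWh → £27,167.84
24 Jan – 31 Dec 2008: 52,523 kWh at £0.10/kWh → £5,252.30

£32,420.14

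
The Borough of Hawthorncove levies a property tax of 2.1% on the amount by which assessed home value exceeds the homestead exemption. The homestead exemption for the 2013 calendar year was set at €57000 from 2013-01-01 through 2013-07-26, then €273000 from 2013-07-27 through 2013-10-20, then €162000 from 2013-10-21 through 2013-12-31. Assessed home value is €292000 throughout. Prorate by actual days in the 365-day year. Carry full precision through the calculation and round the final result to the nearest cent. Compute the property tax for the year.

€3431.28

2013-01-01 to 2013-07-26: 207 days, exemption €57000 → (€292000 − €57000) × 2.1% × 207/365 = €2798.7534
2013-07-27 to 2013-10-20: 86 days, exemption €273000 → (€292000 − €273000) × 2.1% × 86/365 = €94.0110
2013-10-21 to 2013-12-31: 72 days, exemption €162000 → (€292000 − €162000) × 2.1% × 72/365 = €538.5205
Total = €3431.2849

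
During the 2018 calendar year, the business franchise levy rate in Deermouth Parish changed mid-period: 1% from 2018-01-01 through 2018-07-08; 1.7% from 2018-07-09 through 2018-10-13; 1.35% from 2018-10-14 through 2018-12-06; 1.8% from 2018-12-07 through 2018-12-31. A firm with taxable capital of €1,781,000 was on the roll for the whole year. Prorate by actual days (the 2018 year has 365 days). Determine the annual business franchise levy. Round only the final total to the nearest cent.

2018-01-01 to 2018-07-08: 189 days at 1% → €1,781,000 × 1% × 189/365 = €9,222.1644
2018-07-09 to 2018-10-13: 97 days at 1.7% → €1,781,000 × 1.7% × 97/365 = €8,046.2164
2018-10-14 to 2018-12-06: 54 days at 1.35% → €1,781,000 × 1.35% × 54/365 = €3,557.1205
2018-12-07 to 2018-12-31: 25 days at 1.8% → €1,781,000 × 1.8% × 25/365 = €2,195.7534
Total = €23,021.2548

€23,021.25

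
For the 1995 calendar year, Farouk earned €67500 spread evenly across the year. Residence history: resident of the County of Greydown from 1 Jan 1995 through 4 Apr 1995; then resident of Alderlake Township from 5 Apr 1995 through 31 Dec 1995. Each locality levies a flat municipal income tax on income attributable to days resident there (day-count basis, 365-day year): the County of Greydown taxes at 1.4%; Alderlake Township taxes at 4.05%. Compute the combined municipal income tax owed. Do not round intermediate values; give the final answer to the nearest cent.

The County of Greydown, 1 Jan – 4 Apr 1995: 94 days → €67500 × 1.4% × 94/365 = €243.3699
Alderlake Township, 5 Apr – 31 Dec 1995: 271 days → €67500 × 4.05% × 271/365 = €2029.7158
Total = €2273.0856

€2273.09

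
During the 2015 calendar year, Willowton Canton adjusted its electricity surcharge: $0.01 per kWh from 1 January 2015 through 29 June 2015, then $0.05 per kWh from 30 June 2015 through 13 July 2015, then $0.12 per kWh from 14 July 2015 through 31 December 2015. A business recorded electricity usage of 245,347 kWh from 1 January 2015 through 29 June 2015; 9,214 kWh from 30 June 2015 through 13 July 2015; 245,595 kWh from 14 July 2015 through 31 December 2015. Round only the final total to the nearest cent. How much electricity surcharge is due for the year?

$32,385.57

1 January – 29 June 2015: 245,347 kWh at $0.01/kWh → $2,453.47
30 June – 13 July 2015: 9,214 kWh at $0.05/kWh → $460.70
14 July – 31 December 2015: 245,595 kWh at $0.12/kWh → $29,471.40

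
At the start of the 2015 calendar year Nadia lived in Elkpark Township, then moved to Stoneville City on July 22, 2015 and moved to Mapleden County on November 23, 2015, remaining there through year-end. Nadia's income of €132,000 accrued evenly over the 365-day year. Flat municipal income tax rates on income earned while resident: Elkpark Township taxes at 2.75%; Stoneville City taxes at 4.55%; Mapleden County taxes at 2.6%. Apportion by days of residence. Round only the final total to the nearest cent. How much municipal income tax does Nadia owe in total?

€4,416.03

Elkpark Township, January 1 – July 21, 2015: 202 days → €132,000 × 2.75% × 202/365 = €2,008.9315
Stoneville City, July 22 – November 22, 2015: 124 days → €132,000 × 4.55% × 124/365 = €2,040.3945
Mapleden County, November 23 – December 31, 2015: 39 days → €132,000 × 2.6% × 39/365 = €366.7068
Total = €4,416.0329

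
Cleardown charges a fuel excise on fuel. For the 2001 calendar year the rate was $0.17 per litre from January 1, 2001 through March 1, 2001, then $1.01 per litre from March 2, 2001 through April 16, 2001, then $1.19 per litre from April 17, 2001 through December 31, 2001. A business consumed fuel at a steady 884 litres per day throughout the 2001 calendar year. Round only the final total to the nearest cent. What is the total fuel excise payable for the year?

$322545.08

January 1 – March 1, 2001: 60 days × 884 litres/day = 53,040 litres at $0.17/litre → $9016.80
March 2 – April 16, 2001: 46 days × 884 litres/day = 40,664 litres at $1.01/litre → $41070.64
April 17 – December 31, 2001: 259 days × 884 litres/day = 228,956 litres at $1.19/litre → $272457.64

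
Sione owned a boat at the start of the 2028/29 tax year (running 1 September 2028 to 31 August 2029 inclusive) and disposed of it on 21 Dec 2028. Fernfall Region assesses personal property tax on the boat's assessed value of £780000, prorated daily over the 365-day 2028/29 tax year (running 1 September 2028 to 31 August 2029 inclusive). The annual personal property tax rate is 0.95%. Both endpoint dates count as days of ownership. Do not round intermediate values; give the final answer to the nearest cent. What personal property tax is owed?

£2273.75

Days held (1 Sep – 21 Dec 2028): 112 out of 365
Tax = £780000 × 0.95% × 112/365 = £2273.7534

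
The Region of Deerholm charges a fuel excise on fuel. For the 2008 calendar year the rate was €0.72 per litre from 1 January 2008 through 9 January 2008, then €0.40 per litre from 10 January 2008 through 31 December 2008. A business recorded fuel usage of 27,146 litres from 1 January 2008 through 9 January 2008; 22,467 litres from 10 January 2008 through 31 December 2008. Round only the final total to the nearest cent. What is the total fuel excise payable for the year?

1 January – 9 January 2008: 27,146 litres at €0.72/litre → €19545.12
10 January – 31 December 2008: 22,467 litres at €0.40/litre → €8986.80

€28531.92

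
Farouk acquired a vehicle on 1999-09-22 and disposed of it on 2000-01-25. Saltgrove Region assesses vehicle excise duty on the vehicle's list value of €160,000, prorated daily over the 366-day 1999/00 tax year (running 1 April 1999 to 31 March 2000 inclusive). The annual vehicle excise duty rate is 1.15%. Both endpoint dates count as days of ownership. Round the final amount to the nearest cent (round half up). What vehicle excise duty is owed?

Days held (1999-09-22 to 2000-01-25): 126 out of 366
Tax = €160,000 × 1.15% × 126/366 = €633.4426

€633.44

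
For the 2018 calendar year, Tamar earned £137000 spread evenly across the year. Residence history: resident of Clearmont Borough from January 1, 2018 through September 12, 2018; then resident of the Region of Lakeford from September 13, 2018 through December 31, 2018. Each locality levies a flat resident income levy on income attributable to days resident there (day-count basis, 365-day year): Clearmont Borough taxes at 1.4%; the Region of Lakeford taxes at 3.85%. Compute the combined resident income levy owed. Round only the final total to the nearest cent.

£2929.55

Clearmont Borough, January 1 – September 12, 2018: 255 days → £137000 × 1.4% × 255/365 = £1339.9726
The Region of Lakeford, September 13 – December 31, 2018: 110 days → £137000 × 3.85% × 110/365 = £1589.5753
Total = £2929.5479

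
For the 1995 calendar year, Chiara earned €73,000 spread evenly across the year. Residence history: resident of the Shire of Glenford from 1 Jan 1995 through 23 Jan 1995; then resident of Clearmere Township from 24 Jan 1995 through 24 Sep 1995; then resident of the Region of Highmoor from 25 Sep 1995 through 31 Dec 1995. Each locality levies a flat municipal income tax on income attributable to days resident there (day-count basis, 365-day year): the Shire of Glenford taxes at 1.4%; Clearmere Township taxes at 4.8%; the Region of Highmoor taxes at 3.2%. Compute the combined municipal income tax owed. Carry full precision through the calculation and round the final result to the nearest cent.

The Shire of Glenford, 1 Jan – 23 Jan 1995: 23 days → €73,000 × 1.4% × 23/365 = €64.4000
Clearmere Township, 24 Jan – 24 Sep 1995: 244 days → €73,000 × 4.8% × 244/365 = €2,342.4000
The Region of Highmoor, 25 Sep – 31 Dec 1995: 98 days → €73,000 × 3.2% × 98/365 = €627.2000
Total = €3,034.0000

€3,034.00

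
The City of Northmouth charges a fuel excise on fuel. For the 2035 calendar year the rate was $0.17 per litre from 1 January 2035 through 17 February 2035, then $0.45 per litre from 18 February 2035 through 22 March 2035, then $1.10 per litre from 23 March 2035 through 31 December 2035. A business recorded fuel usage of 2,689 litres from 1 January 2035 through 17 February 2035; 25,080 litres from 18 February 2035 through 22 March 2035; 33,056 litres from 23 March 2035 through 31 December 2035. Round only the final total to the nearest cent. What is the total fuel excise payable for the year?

1 January – 17 February 2035: 2,689 litres at $0.17/litre → $457.13
18 February – 22 March 2035: 25,080 litres at $0.45/litre → $11,286.00
23 March – 31 December 2035: 33,056 litres at $1.10/litre → $36,361.60

$48,104.73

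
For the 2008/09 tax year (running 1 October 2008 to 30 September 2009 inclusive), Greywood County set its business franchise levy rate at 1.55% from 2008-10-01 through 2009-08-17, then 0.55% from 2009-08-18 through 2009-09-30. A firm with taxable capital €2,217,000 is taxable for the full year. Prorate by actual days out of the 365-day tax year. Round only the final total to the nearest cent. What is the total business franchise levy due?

€31,690.95

2008-10-01 to 2009-08-17: 321 days at 1.55% → €2,217,000 × 1.55% × 321/365 = €30,221.0507
2009-08-18 to 2009-09-30: 44 days at 0.55% → €2,217,000 × 0.55% × 44/365 = €1,469.9014
Total = €31,690.9521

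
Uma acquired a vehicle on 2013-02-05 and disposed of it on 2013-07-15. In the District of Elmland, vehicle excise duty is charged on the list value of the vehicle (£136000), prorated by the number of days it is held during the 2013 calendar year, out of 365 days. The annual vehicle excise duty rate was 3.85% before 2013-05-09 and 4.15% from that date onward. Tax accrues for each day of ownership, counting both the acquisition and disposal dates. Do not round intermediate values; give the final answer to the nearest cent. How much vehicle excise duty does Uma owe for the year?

2013-02-05 to 2013-05-08: 93 days at 3.85% → £136000 × 3.85% × 93/365 = £1334.1041
2013-05-09 to 2013-07-15: 68 days at 4.15% → £136000 × 4.15% × 68/365 = £1051.4849
Total = £2385.5890

£2385.59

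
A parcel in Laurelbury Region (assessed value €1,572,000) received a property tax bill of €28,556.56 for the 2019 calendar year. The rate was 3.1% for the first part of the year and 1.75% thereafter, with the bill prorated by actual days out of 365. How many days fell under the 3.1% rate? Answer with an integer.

Let d = days at the first rate; then 365 − d days at the second rate.
€1,572,000 × [3.1%·d + 1.75%·(365−d)] / 365 = €28,556.56
Solving gives d = 18, so the new rate took effect on 19 January 2019.

18 days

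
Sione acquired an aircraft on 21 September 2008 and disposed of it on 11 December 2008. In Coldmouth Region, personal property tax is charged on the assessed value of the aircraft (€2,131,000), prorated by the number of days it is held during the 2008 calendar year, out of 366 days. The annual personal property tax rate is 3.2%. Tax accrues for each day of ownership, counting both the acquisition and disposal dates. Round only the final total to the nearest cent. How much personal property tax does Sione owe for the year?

€15,277.99

Days held (21 September – 11 December 2008): 82 out of 366
Tax = €2,131,000 × 3.2% × 82/366 = €15,277.9891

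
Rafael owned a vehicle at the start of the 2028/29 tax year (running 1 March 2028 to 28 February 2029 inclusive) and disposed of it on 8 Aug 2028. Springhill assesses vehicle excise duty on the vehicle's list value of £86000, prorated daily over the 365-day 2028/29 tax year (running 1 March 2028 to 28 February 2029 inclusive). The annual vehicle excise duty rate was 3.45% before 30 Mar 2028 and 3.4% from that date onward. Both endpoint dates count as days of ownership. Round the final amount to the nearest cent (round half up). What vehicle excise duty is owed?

£1293.18

1 Mar – 29 Mar 2028: 29 days at 3.45% → £86000 × 3.45% × 29/365 = £235.7342
30 Mar – 8 Aug 2028: 132 days at 3.4% → £86000 × 3.4% × 132/365 = £1057.4466
Total = £1293.1808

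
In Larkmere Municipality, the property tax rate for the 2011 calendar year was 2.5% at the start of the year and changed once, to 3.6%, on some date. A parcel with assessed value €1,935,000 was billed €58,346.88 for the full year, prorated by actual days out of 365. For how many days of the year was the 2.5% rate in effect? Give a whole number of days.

Let d = days at the first rate; then 365 − d days at the second rate.
€1,935,000 × [2.5%·d + 3.6%·(365−d)] / 365 = €58,346.88
Solving gives d = 194, so the new rate took effect on 14 Jul 2011.

194 days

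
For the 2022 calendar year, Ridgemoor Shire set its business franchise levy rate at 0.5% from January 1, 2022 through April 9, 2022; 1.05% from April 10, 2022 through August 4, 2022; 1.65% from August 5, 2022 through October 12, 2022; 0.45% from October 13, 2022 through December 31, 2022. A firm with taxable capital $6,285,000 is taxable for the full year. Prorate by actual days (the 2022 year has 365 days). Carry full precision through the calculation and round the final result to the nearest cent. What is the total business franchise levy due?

January 1 – April 9, 2022: 99 days at 0.5% → $6,285,000 × 0.5% × 99/365 = $8,523.4932
April 10 – August 4, 2022: 117 days at 1.05% → $6,285,000 × 1.05% × 117/365 = $21,153.7603
August 5 – October 12, 2022: 69 days at 1.65% → $6,285,000 × 1.65% × 69/365 = $19,604.0342
October 13 – December 31, 2022: 80 days at 0.45% → $6,285,000 × 0.45% × 80/365 = $6,198.9041
Total = $55,480.1918

$55,480.19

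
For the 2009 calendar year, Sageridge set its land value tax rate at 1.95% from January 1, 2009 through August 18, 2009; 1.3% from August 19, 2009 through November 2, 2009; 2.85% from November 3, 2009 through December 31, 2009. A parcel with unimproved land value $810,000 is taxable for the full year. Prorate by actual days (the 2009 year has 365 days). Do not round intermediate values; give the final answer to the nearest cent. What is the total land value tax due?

January 1 – August 18, 2009: 230 days at 1.95% → $810,000 × 1.95% × 230/365 = $9,953.0137
August 19 – November 2, 2009: 76 days at 1.3% → $810,000 × 1.3% × 76/365 = $2,192.5479
November 3 – December 31, 2009: 59 days at 2.85% → $810,000 × 2.85% × 59/365 = $3,731.5479
Total = $15,877.1096

$15,877.11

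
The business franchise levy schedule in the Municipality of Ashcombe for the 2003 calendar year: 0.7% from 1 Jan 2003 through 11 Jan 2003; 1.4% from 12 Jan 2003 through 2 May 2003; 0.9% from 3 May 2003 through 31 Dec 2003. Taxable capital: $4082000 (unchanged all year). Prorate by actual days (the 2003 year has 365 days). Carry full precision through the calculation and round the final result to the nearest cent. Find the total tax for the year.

1 Jan – 11 Jan 2003: 11 days at 0.7% → $4082000 × 0.7% × 11/365 = $861.1342
12 Jan – 2 May 2003: 111 days at 1.4% → $4082000 × 1.4% × 111/365 = $17379.2548
3 May – 31 Dec 2003: 243 days at 0.9% → $4082000 × 0.9% × 243/365 = $24458.4493
Total = $42698.8384

$42698.84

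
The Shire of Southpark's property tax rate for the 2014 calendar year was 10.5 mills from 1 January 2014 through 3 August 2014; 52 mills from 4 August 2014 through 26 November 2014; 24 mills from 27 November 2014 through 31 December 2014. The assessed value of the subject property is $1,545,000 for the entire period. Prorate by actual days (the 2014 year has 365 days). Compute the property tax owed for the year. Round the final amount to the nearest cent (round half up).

$38,423.94

1 January – 3 August 2014: 215 days at 10.5 mills → $1,545,000 × 1.05% × 215/365 = $9,555.7192
4 August – 26 November 2014: 115 days at 52 mills → $1,545,000 × 5.2% × 115/365 = $25,312.6027
27 November – 31 December 2014: 35 days at 24 mills → $1,545,000 × 2.4% × 35/365 = $3,555.6164
Total = $38,423.9384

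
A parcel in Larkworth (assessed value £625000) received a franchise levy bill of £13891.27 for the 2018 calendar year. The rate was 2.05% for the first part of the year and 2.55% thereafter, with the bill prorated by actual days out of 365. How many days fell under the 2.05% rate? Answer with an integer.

239 days

Let d = days at the first rate; then 365 − d days at the second rate.
£625000 × [2.05%·d + 2.55%·(365−d)] / 365 = £13891.27
Solving gives d = 239, so the new rate took effect on August 28, 2018.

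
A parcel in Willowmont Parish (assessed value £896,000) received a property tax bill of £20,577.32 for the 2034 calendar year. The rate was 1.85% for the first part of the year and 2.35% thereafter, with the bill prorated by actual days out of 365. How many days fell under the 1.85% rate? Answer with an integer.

Let d = days at the first rate; then 365 − d days at the second rate.
£896,000 × [1.85%·d + 2.35%·(365−d)] / 365 = £20,577.32
Solving gives d = 39, so the new rate took effect on 9 Feb 2034.

39 days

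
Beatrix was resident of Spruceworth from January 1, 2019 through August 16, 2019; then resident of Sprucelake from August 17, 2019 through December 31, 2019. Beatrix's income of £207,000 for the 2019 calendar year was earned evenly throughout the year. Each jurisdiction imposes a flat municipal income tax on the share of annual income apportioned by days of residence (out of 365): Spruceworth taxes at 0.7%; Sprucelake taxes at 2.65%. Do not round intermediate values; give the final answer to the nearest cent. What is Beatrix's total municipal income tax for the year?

£2,964.07

Spruceworth, January 1 – August 16, 2019: 228 days → £207,000 × 0.7% × 228/365 = £905.1288
Sprucelake, August 17 – December 31, 2019: 137 days → £207,000 × 2.65% × 137/365 = £2,058.9411
Total = £2,964.0699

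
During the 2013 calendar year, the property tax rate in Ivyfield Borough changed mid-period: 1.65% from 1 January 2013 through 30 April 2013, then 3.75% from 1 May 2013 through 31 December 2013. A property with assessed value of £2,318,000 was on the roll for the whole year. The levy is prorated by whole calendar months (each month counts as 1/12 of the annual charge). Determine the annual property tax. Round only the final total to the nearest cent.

£70,699.00

1 January – 30 April 2013: 4 months at 1.65% → £2,318,000 × 1.65% × 4/12 = £12,749.0000
1 May – 31 December 2013: 8 months at 3.75% → £2,318,000 × 3.75% × 8/12 = £57,950.0000
Total = £70,699.0000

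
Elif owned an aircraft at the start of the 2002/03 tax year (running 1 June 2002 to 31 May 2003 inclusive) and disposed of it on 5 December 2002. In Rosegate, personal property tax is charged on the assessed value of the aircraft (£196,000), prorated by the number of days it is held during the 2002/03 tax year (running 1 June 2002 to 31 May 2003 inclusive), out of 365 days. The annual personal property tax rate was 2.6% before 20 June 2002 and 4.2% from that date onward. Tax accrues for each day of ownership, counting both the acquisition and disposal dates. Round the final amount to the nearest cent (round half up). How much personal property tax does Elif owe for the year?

£4,076.80

1 June – 19 June 2002: 19 days at 2.6% → £196,000 × 2.6% × 19/365 = £265.2712
20 June – 5 December 2002: 169 days at 4.2% → £196,000 × 4.2% × 169/365 = £3,811.5288
Total = £4,076.8000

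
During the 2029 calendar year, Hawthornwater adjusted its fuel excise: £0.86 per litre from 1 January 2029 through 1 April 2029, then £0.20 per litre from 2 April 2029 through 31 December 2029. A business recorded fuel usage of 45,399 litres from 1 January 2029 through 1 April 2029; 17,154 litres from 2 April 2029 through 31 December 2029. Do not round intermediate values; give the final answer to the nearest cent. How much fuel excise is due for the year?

£42,473.94

1 January – 1 April 2029: 45,399 litres at £0.86/litre → £39,043.14
2 April – 31 December 2029: 17,154 litres at £0.20/litre → £3,430.80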